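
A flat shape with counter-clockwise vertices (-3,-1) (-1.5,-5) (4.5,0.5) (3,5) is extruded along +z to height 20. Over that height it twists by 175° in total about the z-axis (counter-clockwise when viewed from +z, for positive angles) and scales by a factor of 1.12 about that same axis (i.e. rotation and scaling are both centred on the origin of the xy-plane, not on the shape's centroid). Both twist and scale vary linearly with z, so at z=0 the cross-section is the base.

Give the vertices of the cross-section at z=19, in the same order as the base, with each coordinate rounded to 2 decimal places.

Cross-section at z=19: (3.51,0.29) (2.95,5.01) (-5.00,0.65) (-4.57,-4.62)

t = z/height = 19/20 = 0.95
s = 1 + (scale-1)·z/height = 1 + (1.12-1)·19/20 = 1.114000
θ = twist·z/height = 175°·19/20 = 166.2500° = 2.901610 rad
cos θ = -0.971342, sin θ = 0.237686 (intermediates below are computed at full precision and shown rounded to 5 d.p.)
v1: (-3,-1) → rotate → (3.15171,0.25828) → ×s → (3.51101,0.28773) → (3.51,0.29)
v2: (-1.5,-5) → rotate → (2.64544,4.50018) → ×s → (2.94702,5.01320) → (2.95,5.01)
v3: (4.5,0.5) → rotate → (-4.48988,0.58392) → ×s → (-5.00173,0.65048) → (-5.00,0.65)
v4: (3,5) → rotate → (-4.10246,-4.14365) → ×s → (-4.57014,-4.61603) → (-4.57,-4.62)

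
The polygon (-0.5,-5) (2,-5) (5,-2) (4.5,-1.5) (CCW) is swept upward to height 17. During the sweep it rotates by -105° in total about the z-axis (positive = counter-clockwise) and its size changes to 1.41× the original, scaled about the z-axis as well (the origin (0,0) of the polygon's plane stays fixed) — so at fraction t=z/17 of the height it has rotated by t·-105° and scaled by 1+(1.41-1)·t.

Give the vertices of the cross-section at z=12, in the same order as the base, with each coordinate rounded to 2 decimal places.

t = z/height = 12/17 = 0.705882
s = 1 + (scale-1)·z/height = 1 + (1.41-1)·12/17 = 1.289412
θ = twist·z/height = -105°·12/17 = -74.1176° = -1.293597 rad
cos θ = 0.273663, sin θ = -0.961826 (intermediates below are computed at full precision and shown rounded to 5 d.p.)
v1: (-0.5,-5) → rotate → (-4.94596,-0.88740) → ×s → (-6.37738,-1.14423) → (-6.38,-1.14)
v2: (2,-5) → rotate → (-4.26180,-3.29197) → ×s → (-5.49522,-4.24470) → (-5.50,-4.24)
v3: (5,-2) → rotate → (-0.55534,-5.35645) → ×s → (-0.71606,-6.90668) → (-0.72,-6.91)
v4: (4.5,-1.5) → rotate → (-0.21126,-4.73871) → ×s → (-0.27239,-6.11015) → (-0.27,-6.11)

Cross-section at z=12: (-6.38,-1.14) (-5.50,-4.24) (-0.72,-6.91) (-0.27,-6.11)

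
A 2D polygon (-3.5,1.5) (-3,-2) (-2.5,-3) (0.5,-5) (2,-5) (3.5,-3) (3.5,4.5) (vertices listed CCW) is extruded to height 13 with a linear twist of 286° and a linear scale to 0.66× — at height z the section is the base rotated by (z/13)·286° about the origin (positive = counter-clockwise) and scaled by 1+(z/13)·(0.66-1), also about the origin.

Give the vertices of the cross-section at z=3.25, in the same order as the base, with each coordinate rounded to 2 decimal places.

Cross-section at z=3.25: (-2.32,-2.60) (0.86,-3.18) (1.88,-3.04) (4.48,-1.02) (4.92,0.28) (3.62,2.17) (-2.89,4.34)

t = z/height = 3.25/13 = 0.25
s = 1 + (scale-1)·z/height = 1 + (0.66-1)·3.25/13 = 0.915000
θ = twist·z/height = 286°·3.25/13 = 71.5000° = 1.247910 rad
cos θ = 0.317305, sin θ = 0.948324 (intermediates below are computed at full precision and shown rounded to 5 d.p.)
v1: (-3.5,1.5) → rotate → (-2.53305,-2.84318) → ×s → (-2.31774,-2.60151) → (-2.32,-2.60)
v2: (-3,-2) → rotate → (0.94473,-3.47958) → ×s → (0.86443,-3.18382) → (0.86,-3.18)
v3: (-2.5,-3) → rotate → (2.05171,-3.32272) → ×s → (1.87731,-3.04029) → (1.88,-3.04)
v4: (0.5,-5) → rotate → (4.90027,-1.11236) → ×s → (4.48375,-1.01781) → (4.48,-1.02)
v5: (2,-5) → rotate → (5.37623,0.31012) → ×s → (4.91925,0.28376) → (4.92,0.28)
v6: (3.5,-3) → rotate → (3.95554,2.36722) → ×s → (3.61932,2.16601) → (3.62,2.17)
v7: (3.5,4.5) → rotate → (-3.15689,4.74700) → ×s → (-2.88855,4.34351) → (-2.89,4.34)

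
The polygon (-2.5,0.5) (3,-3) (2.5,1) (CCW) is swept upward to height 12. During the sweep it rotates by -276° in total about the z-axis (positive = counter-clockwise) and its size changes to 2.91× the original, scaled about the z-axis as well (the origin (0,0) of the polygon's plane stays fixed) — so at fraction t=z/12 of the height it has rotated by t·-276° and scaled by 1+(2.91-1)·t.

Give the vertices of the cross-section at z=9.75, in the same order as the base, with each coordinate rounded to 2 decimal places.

Cross-section at z=9.75: (3.68,-5.37) (-0.14,10.83) (-6.35,2.62)

t = z/height = 9.75/12 = 0.8125
s = 1 + (scale-1)·z/height = 1 + (2.91-1)·9.75/12 = 2.551875
θ = twist·z/height = -276°·9.75/12 = -224.2500° = -3.913901 rad
cos θ = -0.716302, sin θ = 0.697790 (intermediates below are computed at full precision and shown rounded to 5 d.p.)
v1: (-2.5,0.5) → rotate → (1.44186,-2.10263) → ×s → (3.67945,-5.36564) → (3.68,-5.37)
v2: (3,-3) → rotate → (-0.05553,4.24228) → ×s → (-0.14172,10.82576) → (-0.14,10.83)
v3: (2.5,1) → rotate → (-2.48855,1.02817) → ×s → (-6.35046,2.62377) → (-6.35,2.62)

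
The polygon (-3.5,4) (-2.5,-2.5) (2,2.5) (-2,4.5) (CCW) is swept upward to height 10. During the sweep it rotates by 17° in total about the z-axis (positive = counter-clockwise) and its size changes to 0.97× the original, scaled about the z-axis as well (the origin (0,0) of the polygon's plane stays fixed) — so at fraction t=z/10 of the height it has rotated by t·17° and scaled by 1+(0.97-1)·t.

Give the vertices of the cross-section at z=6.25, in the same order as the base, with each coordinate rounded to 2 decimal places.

t = z/height = 6.25/10 = 0.625
s = 1 + (scale-1)·z/height = 1 + (0.97-1)·6.25/10 = 0.981250
θ = twist·z/height = 17°·6.25/10 = 10.6250° = 0.185441 rad
cos θ = 0.982855, sin θ = 0.184380 (intermediates below are computed at full precision and shown rounded to 5 d.p.)
v1: (-3.5,4) → rotate → (-4.17751,3.28609) → ×s → (-4.09918,3.22448) → (-4.10,3.22)
v2: (-2.5,-2.5) → rotate → (-1.99619,-2.91809) → ×s → (-1.95876,-2.86337) → (-1.96,-2.86)
v3: (2,2.5) → rotate → (1.50476,2.82590) → ×s → (1.47655,2.77291) → (1.48,2.77)
v4: (-2,4.5) → rotate → (-2.79542,4.05409) → ×s → (-2.74301,3.97807) → (-2.74,3.98)

Cross-section at z=6.25: (-4.10,3.22) (-1.96,-2.86) (1.48,2.77) (-2.74,3.98)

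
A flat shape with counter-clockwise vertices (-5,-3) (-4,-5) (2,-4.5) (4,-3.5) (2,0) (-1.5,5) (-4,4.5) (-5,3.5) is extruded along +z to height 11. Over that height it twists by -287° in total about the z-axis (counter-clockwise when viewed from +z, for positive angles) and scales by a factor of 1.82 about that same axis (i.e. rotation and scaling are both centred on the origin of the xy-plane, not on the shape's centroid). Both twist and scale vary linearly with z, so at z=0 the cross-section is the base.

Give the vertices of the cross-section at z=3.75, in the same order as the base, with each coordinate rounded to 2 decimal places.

t = z/height = 3.75/11 = 0.340909
s = 1 + (scale-1)·z/height = 1 + (1.82-1)·3.75/11 = 1.279545
θ = twist·z/height = -287°·3.75/11 = -97.8409° = -1.707646 rad
cos θ = -0.136423, sin θ = -0.990651 (intermediates below are computed at full precision and shown rounded to 5 d.p.)
v1: (-5,-3) → rotate → (-2.28984,5.36252) → ×s → (-2.92995,6.86159) → (-2.93,6.86)
v2: (-4,-5) → rotate → (-4.40756,4.64472) → ×s → (-5.63968,5.94313) → (-5.64,5.94)
v3: (2,-4.5) → rotate → (-4.73077,-1.36740) → ×s → (-6.05324,-1.74965) → (-6.05,-1.75)
v4: (4,-3.5) → rotate → (-4.01297,-3.48512) → ×s → (-5.13478,-4.45937) → (-5.13,-4.46)
v5: (2,0) → rotate → (-0.27285,-1.98130) → ×s → (-0.34912,-2.53517) → (-0.35,-2.54)
v6: (-1.5,5) → rotate → (5.15789,0.80386) → ×s → (6.59975,1.02858) → (6.60,1.03)
v7: (-4,4.5) → rotate → (5.00362,3.34870) → ×s → (6.40236,4.28481) → (6.40,4.28)
v8: (-5,3.5) → rotate → (4.14939,4.47577) → ×s → (5.30934,5.72696) → (5.31,5.73)

Cross-section at z=3.75: (-2.93,6.86) (-5.64,5.94) (-6.05,-1.75) (-5.13,-4.46) (-0.35,-2.54) (6.60,1.03) (6.40,4.28) (5.31,5.73)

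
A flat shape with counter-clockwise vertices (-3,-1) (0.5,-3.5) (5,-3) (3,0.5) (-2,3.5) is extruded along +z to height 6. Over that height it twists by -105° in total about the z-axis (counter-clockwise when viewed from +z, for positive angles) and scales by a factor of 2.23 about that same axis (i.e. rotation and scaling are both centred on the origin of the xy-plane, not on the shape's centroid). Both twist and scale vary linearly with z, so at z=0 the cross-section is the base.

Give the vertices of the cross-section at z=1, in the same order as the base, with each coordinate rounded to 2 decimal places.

t = z/height = 1/6 = 0.166667
s = 1 + (scale-1)·z/height = 1 + (2.23-1)·1/6 = 1.205000
θ = twist·z/height = -105°·1/6 = -17.5000° = -0.305433 rad
cos θ = 0.953717, sin θ = -0.300706 (intermediates below are computed at full precision and shown rounded to 5 d.p.)
v1: (-3,-1) → rotate → (-3.16186,-0.05160) → ×s → (-3.81004,-0.06218) → (-3.81,-0.06)
v2: (0.5,-3.5) → rotate → (-0.57561,-3.48836) → ×s → (-0.69361,-4.20348) → (-0.69,-4.20)
v3: (5,-3) → rotate → (3.86647,-4.36468) → ×s → (4.65909,-5.25944) → (4.66,-5.26)
v4: (3,0.5) → rotate → (3.01150,-0.42526) → ×s → (3.62886,-0.51244) → (3.63,-0.51)
v5: (-2,3.5) → rotate → (-0.85496,3.93942) → ×s → (-1.03023,4.74700) → (-1.03,4.75)

Cross-section at z=1: (-3.81,-0.06) (-0.69,-4.20) (4.66,-5.26) (3.63,-0.51) (-1.03,4.75)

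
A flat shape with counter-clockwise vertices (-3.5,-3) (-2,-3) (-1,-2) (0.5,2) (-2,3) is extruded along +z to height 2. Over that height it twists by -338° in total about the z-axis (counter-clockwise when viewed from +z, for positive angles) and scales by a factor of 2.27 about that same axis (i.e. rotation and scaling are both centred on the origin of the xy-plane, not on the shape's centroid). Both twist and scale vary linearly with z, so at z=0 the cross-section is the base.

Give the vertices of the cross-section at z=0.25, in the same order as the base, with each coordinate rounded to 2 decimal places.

Cross-section at z=0.25: (-5.34,0.15) (-4.05,-1.01) (-2.42,-0.94) (1.99,1.33) (0.62,4.13)

t = z/height = 0.25/2 = 0.125
s = 1 + (scale-1)·z/height = 1 + (2.27-1)·0.25/2 = 1.158750
θ = twist·z/height = -338°·0.25/2 = -42.2500° = -0.737402 rad
cos θ = 0.740218, sin θ = -0.672367 (intermediates below are computed at full precision and shown rounded to 5 d.p.)
v1: (-3.5,-3) → rotate → (-4.60786,0.13263) → ×s → (-5.33936,0.15368) → (-5.34,0.15)
v2: (-2,-3) → rotate → (-3.49754,-0.87592) → ×s → (-4.05277,-1.01497) → (-4.05,-1.01)
v3: (-1,-2) → rotate → (-2.08495,-0.80807) → ×s → (-2.41594,-0.93635) → (-2.42,-0.94)
v4: (0.5,2) → rotate → (1.71484,1.14425) → ×s → (1.98707,1.32590) → (1.99,1.33)
v5: (-2,3) → rotate → (0.53666,3.56539) → ×s → (0.62186,4.13139) → (0.62,4.13)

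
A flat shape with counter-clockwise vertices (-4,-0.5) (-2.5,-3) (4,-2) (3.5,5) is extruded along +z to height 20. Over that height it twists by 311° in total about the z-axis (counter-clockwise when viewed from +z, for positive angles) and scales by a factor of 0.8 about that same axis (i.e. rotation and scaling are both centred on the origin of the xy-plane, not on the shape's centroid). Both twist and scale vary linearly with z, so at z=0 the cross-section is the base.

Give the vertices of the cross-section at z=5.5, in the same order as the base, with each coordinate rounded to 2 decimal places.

t = z/height = 5.5/20 = 0.275
s = 1 + (scale-1)·z/height = 1 + (0.8-1)·5.5/20 = 0.945000
θ = twist·z/height = 311°·5.5/20 = 85.5250° = 1.492693 rad
cos θ = 0.078024, sin θ = 0.996951 (intermediates below are computed at full precision and shown rounded to 5 d.p.)
v1: (-4,-0.5) → rotate → (0.18638,-4.02682) → ×s → (0.17613,-3.80534) → (0.18,-3.81)
v2: (-2.5,-3) → rotate → (2.79579,-2.72645) → ×s → (2.64203,-2.57650) → (2.64,-2.58)
v3: (4,-2) → rotate → (2.30600,3.83176) → ×s → (2.17917,3.62101) → (2.18,3.62)
v4: (3.5,5) → rotate → (-4.71167,3.87945) → ×s → (-4.45253,3.66608) → (-4.45,3.67)

Cross-section at z=5.5: (0.18,-3.81) (2.64,-2.58) (2.18,3.62) (-4.45,3.67)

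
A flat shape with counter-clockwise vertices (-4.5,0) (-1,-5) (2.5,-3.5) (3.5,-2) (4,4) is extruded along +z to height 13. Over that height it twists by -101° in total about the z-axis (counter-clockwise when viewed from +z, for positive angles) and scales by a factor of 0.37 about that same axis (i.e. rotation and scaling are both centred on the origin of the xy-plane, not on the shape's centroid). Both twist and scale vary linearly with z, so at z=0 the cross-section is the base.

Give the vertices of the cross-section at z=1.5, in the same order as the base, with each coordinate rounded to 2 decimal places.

t = z/height = 1.5/13 = 0.115385
s = 1 + (scale-1)·z/height = 1 + (0.37-1)·1.5/13 = 0.927308
θ = twist·z/height = -101°·1.5/13 = -11.6538° = -0.203398 rad
cos θ = 0.979386, sin θ = -0.201998 (intermediates below are computed at full precision and shown rounded to 5 d.p.)
v1: (-4.5,0) → rotate → (-4.40724,0.90899) → ×s → (-4.08686,0.84292) → (-4.09,0.84)
v2: (-1,-5) → rotate → (-1.98938,-4.69493) → ×s → (-1.84477,-4.35365) → (-1.84,-4.35)
v3: (2.5,-3.5) → rotate → (1.74147,-3.93285) → ×s → (1.61488,-3.64696) → (1.61,-3.65)
v4: (3.5,-2) → rotate → (3.02385,-2.66577) → ×s → (2.80404,-2.47199) → (2.80,-2.47)
v5: (4,4) → rotate → (4.72554,3.10955) → ×s → (4.38203,2.88351) → (4.38,2.88)

Cross-section at z=1.5: (-4.09,0.84) (-1.84,-4.35) (1.61,-3.65) (2.80,-2.47) (4.38,2.88)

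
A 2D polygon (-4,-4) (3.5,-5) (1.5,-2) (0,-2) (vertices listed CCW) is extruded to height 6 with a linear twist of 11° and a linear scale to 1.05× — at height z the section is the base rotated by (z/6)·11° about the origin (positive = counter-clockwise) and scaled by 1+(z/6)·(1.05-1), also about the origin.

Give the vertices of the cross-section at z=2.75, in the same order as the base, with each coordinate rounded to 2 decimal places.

Cross-section at z=2.75: (-3.72,-4.44) (4.02,-4.78) (1.71,-1.90) (0.18,-2.04)

t = z/height = 2.75/6 = 0.458333
s = 1 + (scale-1)·z/height = 1 + (1.05-1)·2.75/6 = 1.022917
θ = twist·z/height = 11°·2.75/6 = 5.0417° = 0.087994 rad
cos θ = 0.996131, sin θ = 0.087880 (intermediates below are computed at full precision and shown rounded to 5 d.p.)
v1: (-4,-4) → rotate → (-3.63300,-4.33604) → ×s → (-3.71626,-4.43541) → (-3.72,-4.44)
v2: (3.5,-5) → rotate → (3.92586,-4.67307) → ×s → (4.01583,-4.78017) → (4.02,-4.78)
v3: (1.5,-2) → rotate → (1.66996,-1.86044) → ×s → (1.70823,-1.90308) → (1.71,-1.90)
v4: (0,-2) → rotate → (0.17576,-1.99226) → ×s → (0.17979,-2.03792) → (0.18,-2.04)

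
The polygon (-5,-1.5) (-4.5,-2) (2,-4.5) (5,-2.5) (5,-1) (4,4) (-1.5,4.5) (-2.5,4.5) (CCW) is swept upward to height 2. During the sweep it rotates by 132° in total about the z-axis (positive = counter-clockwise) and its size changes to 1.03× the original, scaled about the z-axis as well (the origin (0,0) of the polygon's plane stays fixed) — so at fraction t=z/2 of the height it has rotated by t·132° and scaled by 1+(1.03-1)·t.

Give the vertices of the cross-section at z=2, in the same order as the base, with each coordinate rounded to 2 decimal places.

t = z/height = 2/2 = 1
s = 1 + (scale-1)·z/height = 1 + (1.03-1)·2/2 = 1.030000
θ = twist·z/height = 132°·2/2 = 132.0000° = 2.303835 rad
cos θ = -0.669131, sin θ = 0.743145 (intermediates below are computed at full precision and shown rounded to 5 d.p.)
v1: (-5,-1.5) → rotate → (4.46037,-2.71203) → ×s → (4.59418,-2.79339) → (4.59,-2.79)
v2: (-4.5,-2) → rotate → (4.49738,-2.00589) → ×s → (4.63230,-2.06607) → (4.63,-2.07)
v3: (2,-4.5) → rotate → (2.00589,4.49738) → ×s → (2.06607,4.63230) → (2.07,4.63)
v4: (5,-2.5) → rotate → (-1.48779,5.38855) → ×s → (-1.53242,5.55021) → (-1.53,5.55)
v5: (5,-1) → rotate → (-2.60251,4.38485) → ×s → (-2.68058,4.51640) → (-2.68,4.52)
v6: (4,4) → rotate → (-5.64910,0.29606) → ×s → (-5.81857,0.30494) → (-5.82,0.30)
v7: (-1.5,4.5) → rotate → (-2.34046,-4.12580) → ×s → (-2.41067,-4.24958) → (-2.41,-4.25)
v8: (-2.5,4.5) → rotate → (-1.67133,-4.86895) → ×s → (-1.72146,-5.01502) → (-1.72,-5.02)

Cross-section at z=2: (4.59,-2.79) (4.63,-2.07) (2.07,4.63) (-1.53,5.55) (-2.68,4.52) (-5.82,0.30) (-2.41,-4.25) (-1.72,-5.02)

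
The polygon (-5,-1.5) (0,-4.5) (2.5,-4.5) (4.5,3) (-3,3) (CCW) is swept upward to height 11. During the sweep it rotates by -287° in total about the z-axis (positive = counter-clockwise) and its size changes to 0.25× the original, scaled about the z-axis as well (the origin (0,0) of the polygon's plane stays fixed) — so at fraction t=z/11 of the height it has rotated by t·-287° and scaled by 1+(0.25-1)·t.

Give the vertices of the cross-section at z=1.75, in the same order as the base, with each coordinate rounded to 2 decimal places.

Cross-section at z=1.75: (-4.02,2.23) (-2.83,-2.77) (-1.30,-4.34) (4.66,-0.99) (0.04,3.74)

t = z/height = 1.75/11 = 0.159091
s = 1 + (scale-1)·z/height = 1 + (0.25-1)·1.75/11 = 0.880682
θ = twist·z/height = -287°·1.75/11 = -45.6591° = -0.796901 rad
cos θ = 0.698926, sin θ = -0.715194 (intermediates below are computed at full precision and shown rounded to 5 d.p.)
v1: (-5,-1.5) → rotate → (-4.56742,2.52758) → ×s → (-4.02244,2.22599) → (-4.02,2.23)
v2: (0,-4.5) → rotate → (-3.21837,-3.14517) → ×s → (-2.83436,-2.76989) → (-2.83,-2.77)
v3: (2.5,-4.5) → rotate → (-1.47106,-4.93315) → ×s → (-1.29553,-4.34454) → (-1.30,-4.34)
v4: (4.5,3) → rotate → (5.29075,-1.12159) → ×s → (4.65947,-0.98777) → (4.66,-0.99)
v5: (-3,3) → rotate → (0.04880,4.24236) → ×s → (0.04298,3.73617) → (0.04,3.74)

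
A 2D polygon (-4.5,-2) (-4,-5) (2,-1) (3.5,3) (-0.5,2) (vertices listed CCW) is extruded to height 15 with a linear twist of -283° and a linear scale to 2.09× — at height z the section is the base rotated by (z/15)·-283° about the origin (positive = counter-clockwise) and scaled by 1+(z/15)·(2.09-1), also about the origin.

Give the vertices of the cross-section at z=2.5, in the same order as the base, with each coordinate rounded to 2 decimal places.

Cross-section at z=2.5: (-5.35,2.29) (-7.55,-0.55) (0.74,-2.54) (5.41,-0.62) (1.33,2.04)

t = z/height = 2.5/15 = 0.166667
s = 1 + (scale-1)·z/height = 1 + (2.09-1)·2.5/15 = 1.181667
θ = twist·z/height = -283°·2.5/15 = -47.1667° = -0.823214 rad
cos θ = 0.679868, sin θ = -0.733334 (intermediates below are computed at full precision and shown rounded to 5 d.p.)
v1: (-4.5,-2) → rotate → (-4.52608,1.94027) → ×s → (-5.34831,2.29275) → (-5.35,2.29)
v2: (-4,-5) → rotate → (-6.38614,-0.46600) → ×s → (-7.54629,-0.55066) → (-7.55,-0.55)
v3: (2,-1) → rotate → (0.62640,-2.14654) → ×s → (0.74020,-2.53649) → (0.74,-2.54)
v4: (3.5,3) → rotate → (4.57954,-0.52707) → ×s → (5.41149,-0.62282) → (5.41,-0.62)
v5: (-0.5,2) → rotate → (1.12673,1.72640) → ×s → (1.33143,2.04003) → (1.33,2.04)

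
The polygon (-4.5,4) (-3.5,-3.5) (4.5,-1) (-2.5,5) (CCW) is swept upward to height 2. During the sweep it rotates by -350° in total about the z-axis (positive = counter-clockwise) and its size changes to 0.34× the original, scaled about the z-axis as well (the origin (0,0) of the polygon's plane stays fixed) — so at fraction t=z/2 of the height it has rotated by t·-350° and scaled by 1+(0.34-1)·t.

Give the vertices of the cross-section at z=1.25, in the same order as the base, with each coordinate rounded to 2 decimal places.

Cross-section at z=1.25: (0.59,-3.49) (2.89,0.32) (-1.69,2.11) (-0.69,-3.21)

t = z/height = 1.25/2 = 0.625
s = 1 + (scale-1)·z/height = 1 + (0.34-1)·1.25/2 = 0.587500
θ = twist·z/height = -350°·1.25/2 = -218.7500° = -3.817908 rad
cos θ = -0.779884, sin θ = 0.625923 (intermediates below are computed at full precision and shown rounded to 5 d.p.)
v1: (-4.5,4) → rotate → (1.00579,-5.93619) → ×s → (0.59090,-3.48751) → (0.59,-3.49)
v2: (-3.5,-3.5) → rotate → (4.92033,0.53886) → ×s → (2.89069,0.31658) → (2.89,0.32)
v3: (4.5,-1) → rotate → (-2.88356,3.59654) → ×s → (-1.69409,2.11297) → (-1.69,2.11)
v4: (-2.5,5) → rotate → (-1.17991,-5.46423) → ×s → (-0.69319,-3.21024) → (-0.69,-3.21)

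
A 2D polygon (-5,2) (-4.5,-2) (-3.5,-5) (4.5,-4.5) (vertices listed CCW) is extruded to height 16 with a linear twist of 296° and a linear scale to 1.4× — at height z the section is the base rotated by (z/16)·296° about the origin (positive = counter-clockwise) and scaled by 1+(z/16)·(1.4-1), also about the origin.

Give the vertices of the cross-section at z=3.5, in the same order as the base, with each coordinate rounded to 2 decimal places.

t = z/height = 3.5/16 = 0.21875
s = 1 + (scale-1)·z/height = 1 + (1.4-1)·3.5/16 = 1.087500
θ = twist·z/height = 296°·3.5/16 = 64.7500° = 1.130101 rad
cos θ = 0.426569, sin θ = 0.904455 (intermediates below are computed at full precision and shown rounded to 5 d.p.)
v1: (-5,2) → rotate → (-3.94175,-3.66914) → ×s → (-4.28666,-3.99019) → (-4.29,-3.99)
v2: (-4.5,-2) → rotate → (-0.11065,-4.92319) → ×s → (-0.12033,-5.35396) → (-0.12,-5.35)
v3: (-3.5,-5) → rotate → (3.02929,-5.29844) → ×s → (3.29435,-5.76205) → (3.29,-5.76)
v4: (4.5,-4.5) → rotate → (5.98961,2.15049) → ×s → (6.51370,2.33866) → (6.51,2.34)

Cross-section at z=3.5: (-4.29,-3.99) (-0.12,-5.35) (3.29,-5.76) (6.51,2.34)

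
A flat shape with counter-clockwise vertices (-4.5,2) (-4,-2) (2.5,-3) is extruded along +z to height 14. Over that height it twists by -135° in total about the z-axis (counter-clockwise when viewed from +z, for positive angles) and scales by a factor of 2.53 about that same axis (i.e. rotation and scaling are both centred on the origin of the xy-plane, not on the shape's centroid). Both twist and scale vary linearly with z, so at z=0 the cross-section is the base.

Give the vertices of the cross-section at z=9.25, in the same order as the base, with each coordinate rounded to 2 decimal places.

Cross-section at z=9.25: (3.89,9.10) (-4.13,7.99) (-5.96,-5.11)

t = z/height = 9.25/14 = 0.660714
s = 1 + (scale-1)·z/height = 1 + (2.53-1)·9.25/14 = 2.010893
θ = twist·z/height = -135°·9.25/14 = -89.1964° = -1.556771 rad
cos θ = 0.014025, sin θ = -0.999902 (intermediates below are computed at full precision and shown rounded to 5 d.p.)
v1: (-4.5,2) → rotate → (1.93669,4.52761) → ×s → (3.89448,9.10453) → (3.89,9.10)
v2: (-4,-2) → rotate → (-2.05590,3.97156) → ×s → (-4.13420,7.98638) → (-4.13,7.99)
v3: (2.5,-3) → rotate → (-2.96464,-2.54183) → ×s → (-5.96158,-5.11134) → (-5.96,-5.11)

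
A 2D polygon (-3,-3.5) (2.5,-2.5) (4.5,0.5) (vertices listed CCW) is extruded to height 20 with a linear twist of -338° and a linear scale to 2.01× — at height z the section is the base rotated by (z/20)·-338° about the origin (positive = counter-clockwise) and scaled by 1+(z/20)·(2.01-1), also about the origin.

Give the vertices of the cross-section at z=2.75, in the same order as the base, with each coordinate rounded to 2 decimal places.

t = z/height = 2.75/20 = 0.1375
s = 1 + (scale-1)·z/height = 1 + (2.01-1)·2.75/20 = 1.138875
θ = twist·z/height = -338°·2.75/20 = -46.4750° = -0.811142 rad
cos θ = 0.688671, sin θ = -0.725074 (intermediates below are computed at full precision and shown rounded to 5 d.p.)
v1: (-3,-3.5) → rotate → (-4.60377,-0.23513) → ×s → (-5.24312,-0.26778) → (-5.24,-0.27)
v2: (2.5,-2.5) → rotate → (-0.09101,-3.53436) → ×s → (-0.10365,-4.02520) → (-0.10,-4.03)
v3: (4.5,0.5) → rotate → (3.46156,-2.91850) → ×s → (3.94228,-3.32380) → (3.94,-3.32)

Cross-section at z=2.75: (-5.24,-0.27) (-0.10,-4.03) (3.94,-3.32)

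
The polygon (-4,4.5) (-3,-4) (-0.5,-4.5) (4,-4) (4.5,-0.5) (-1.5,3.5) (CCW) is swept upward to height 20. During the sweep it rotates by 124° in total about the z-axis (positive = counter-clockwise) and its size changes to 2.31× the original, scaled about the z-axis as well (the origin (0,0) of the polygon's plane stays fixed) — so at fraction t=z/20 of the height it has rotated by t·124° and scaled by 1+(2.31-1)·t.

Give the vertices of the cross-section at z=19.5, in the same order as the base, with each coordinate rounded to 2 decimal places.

t = z/height = 19.5/20 = 0.975
s = 1 + (scale-1)·z/height = 1 + (2.31-1)·19.5/20 = 2.277250
θ = twist·z/height = 124°·19.5/20 = 120.9000° = 2.110103 rad
cos θ = -0.513541, sin θ = 0.858065 (intermediates below are computed at full precision and shown rounded to 5 d.p.)
v1: (-4,4.5) → rotate → (-1.80713,-5.74320) → ×s → (-4.11528,-13.07869) → (-4.12,-13.08)
v2: (-3,-4) → rotate → (4.97288,-0.52003) → ×s → (11.32450,-1.18424) → (11.32,-1.18)
v3: (-0.5,-4.5) → rotate → (4.11806,1.88190) → ×s → (9.37786,4.28556) → (9.38,4.29)
v4: (4,-4) → rotate → (1.37809,5.48642) → ×s → (3.13827,12.49396) → (3.14,12.49)
v5: (4.5,-0.5) → rotate → (-1.88190,4.11806) → ×s → (-4.28556,9.37786) → (-4.29,9.38)
v6: (-1.5,3.5) → rotate → (-2.23292,-3.08449) → ×s → (-5.08491,-7.02416) → (-5.08,-7.02)

Cross-section at z=19.5: (-4.12,-13.08) (11.32,-1.18) (9.38,4.29) (3.14,12.49) (-4.29,9.38) (-5.08,-7.02)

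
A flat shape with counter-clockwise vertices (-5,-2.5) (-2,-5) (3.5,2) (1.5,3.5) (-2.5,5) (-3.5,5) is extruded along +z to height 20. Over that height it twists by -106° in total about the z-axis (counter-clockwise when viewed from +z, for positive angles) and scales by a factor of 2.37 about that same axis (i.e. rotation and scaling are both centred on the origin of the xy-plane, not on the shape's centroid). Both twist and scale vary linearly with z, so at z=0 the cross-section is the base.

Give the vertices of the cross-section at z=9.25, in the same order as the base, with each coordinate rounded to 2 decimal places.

t = z/height = 9.25/20 = 0.4625
s = 1 + (scale-1)·z/height = 1 + (2.37-1)·9.25/20 = 1.633625
θ = twist·z/height = -106°·9.25/20 = -49.0250° = -0.855648 rad
cos θ = 0.655730, sin θ = -0.754996 (intermediates below are computed at full precision and shown rounded to 5 d.p.)
v1: (-5,-2.5) → rotate → (-5.16614,2.13565) → ×s → (-8.43953,3.48886) → (-8.44,3.49)
v2: (-2,-5) → rotate → (-5.08644,-1.76866) → ×s → (-8.30933,-2.88932) → (-8.31,-2.89)
v3: (3.5,2) → rotate → (3.80505,-1.33103) → ×s → (6.21602,-2.17440) → (6.22,-2.17)
v4: (1.5,3.5) → rotate → (3.62608,1.16256) → ×s → (5.92365,1.89919) → (5.92,1.90)
v5: (-2.5,5) → rotate → (2.13565,5.16614) → ×s → (3.48886,8.43953) → (3.49,8.44)
v6: (-3.5,5) → rotate → (1.47993,5.92113) → ×s → (2.41764,9.67291) → (2.42,9.67)

Cross-section at z=9.25: (-8.44,3.49) (-8.31,-2.89) (6.22,-2.17) (5.92,1.90) (3.49,8.44) (2.42,9.67)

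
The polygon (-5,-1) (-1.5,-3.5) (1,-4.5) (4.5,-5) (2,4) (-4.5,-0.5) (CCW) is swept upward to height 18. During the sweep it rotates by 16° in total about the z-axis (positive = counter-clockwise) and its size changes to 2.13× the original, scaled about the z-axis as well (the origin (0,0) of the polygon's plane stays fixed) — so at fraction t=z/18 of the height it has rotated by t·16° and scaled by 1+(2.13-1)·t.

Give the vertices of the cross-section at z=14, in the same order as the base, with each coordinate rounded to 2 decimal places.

Cross-section at z=14: (-8.77,-3.86) (-1.34,-7.03) (3.66,-7.85) (10.28,-7.35) (2.05,8.15) (-8.05,-2.74)

t = z/height = 14/18 = 0.777778
s = 1 + (scale-1)·z/height = 1 + (2.13-1)·14/18 = 1.878889
θ = twist·z/height = 16°·14/18 = 12.4444° = 0.217197 rad
cos θ = 0.976505, sin θ = 0.215493 (intermediates below are computed at full precision and shown rounded to 5 d.p.)
v1: (-5,-1) → rotate → (-4.66703,-2.05397) → ×s → (-8.76884,-3.85918) → (-8.77,-3.86)
v2: (-1.5,-3.5) → rotate → (-0.71053,-3.74101) → ×s → (-1.33501,-7.02894) → (-1.34,-7.03)
v3: (1,-4.5) → rotate → (1.94622,-4.17878) → ×s → (3.65674,-7.85147) → (3.66,-7.85)
v4: (4.5,-5) → rotate → (5.47174,-3.91281) → ×s → (10.28079,-7.35173) → (10.28,-7.35)
v5: (2,4) → rotate → (1.09104,4.33701) → ×s → (2.04994,8.14876) → (2.05,8.15)
v6: (-4.5,-0.5) → rotate → (-4.28653,-1.45797) → ×s → (-8.05391,-2.73936) → (-8.05,-2.74)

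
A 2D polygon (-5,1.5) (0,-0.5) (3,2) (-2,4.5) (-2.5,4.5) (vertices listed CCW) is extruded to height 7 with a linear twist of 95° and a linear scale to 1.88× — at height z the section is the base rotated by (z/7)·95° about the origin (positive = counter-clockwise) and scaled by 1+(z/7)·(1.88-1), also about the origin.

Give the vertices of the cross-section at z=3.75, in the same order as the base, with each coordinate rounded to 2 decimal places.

t = z/height = 3.75/7 = 0.535714
s = 1 + (scale-1)·z/height = 1 + (1.88-1)·3.75/7 = 1.471429
θ = twist·z/height = 95°·3.75/7 = 50.8929° = 0.888248 rad
cos θ = 0.630773, sin θ = 0.775968 (intermediates below are computed at full precision and shown rounded to 5 d.p.)
v1: (-5,1.5) → rotate → (-4.31781,-2.93368) → ×s → (-6.35336,-4.31670) → (-6.35,-4.32)
v2: (0,-0.5) → rotate → (0.38798,-0.31539) → ×s → (0.57089,-0.46407) → (0.57,-0.46)
v3: (3,2) → rotate → (0.34038,3.58945) → ×s → (0.50085,5.28162) → (0.50,5.28)
v4: (-2,4.5) → rotate → (-4.75340,1.28654) → ×s → (-6.99429,1.89305) → (-6.99,1.89)
v5: (-2.5,4.5) → rotate → (-5.06879,0.89856) → ×s → (-7.45836,1.32216) → (-7.46,1.32)

Cross-section at z=3.75: (-6.35,-4.32) (0.57,-0.46) (0.50,5.28) (-6.99,1.89) (-7.46,1.32)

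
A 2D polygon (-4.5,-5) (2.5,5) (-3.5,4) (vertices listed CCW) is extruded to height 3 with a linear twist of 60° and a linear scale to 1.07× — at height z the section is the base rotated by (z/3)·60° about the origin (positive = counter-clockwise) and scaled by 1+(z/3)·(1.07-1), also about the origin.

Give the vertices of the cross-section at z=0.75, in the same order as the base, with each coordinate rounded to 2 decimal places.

t = z/height = 0.75/3 = 0.25
s = 1 + (scale-1)·z/height = 1 + (1.07-1)·0.75/3 = 1.017500
θ = twist·z/height = 60°·0.75/3 = 15.0000° = 0.261799 rad
cos θ = 0.965926, sin θ = 0.258819 (intermediates below are computed at full precision and shown rounded to 5 d.p.)
v1: (-4.5,-5) → rotate → (-3.05257,-5.99431) → ×s → (-3.10599,-6.09922) → (-3.11,-6.10)
v2: (2.5,5) → rotate → (1.12072,5.47668) → ×s → (1.14033,5.57252) → (1.14,5.57)
v3: (-3.5,4) → rotate → (-4.41602,2.95784) → ×s → (-4.49330,3.00960) → (-4.49,3.01)

Cross-section at z=0.75: (-3.11,-6.10) (1.14,5.57) (-4.49,3.01)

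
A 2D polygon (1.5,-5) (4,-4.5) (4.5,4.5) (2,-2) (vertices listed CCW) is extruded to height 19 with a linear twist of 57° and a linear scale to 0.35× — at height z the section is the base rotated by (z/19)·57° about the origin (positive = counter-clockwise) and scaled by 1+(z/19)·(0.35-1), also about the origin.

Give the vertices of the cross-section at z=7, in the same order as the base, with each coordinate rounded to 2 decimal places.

Cross-section at z=7: (2.43,-3.14) (4.07,-2.10) (1.97,4.42) (1.97,-0.87)

t = z/height = 7/19 = 0.368421
s = 1 + (scale-1)·z/height = 1 + (0.35-1)·7/19 = 0.760526
θ = twist·z/height = 57°·7/19 = 21.0000° = 0.366519 rad
cos θ = 0.933580, sin θ = 0.358368 (intermediates below are computed at full precision and shown rounded to 5 d.p.)
v1: (1.5,-5) → rotate → (3.19221,-4.13035) → ×s → (2.42776,-3.14124) → (2.43,-3.14)
v2: (4,-4.5) → rotate → (5.34698,-2.76764) → ×s → (4.06652,-2.10486) → (4.07,-2.10)
v3: (4.5,4.5) → rotate → (2.58846,5.81377) → ×s → (1.96859,4.42152) → (1.97,4.42)
v4: (2,-2) → rotate → (2.58390,-1.15042) → ×s → (1.96512,-0.87493) → (1.97,-0.87)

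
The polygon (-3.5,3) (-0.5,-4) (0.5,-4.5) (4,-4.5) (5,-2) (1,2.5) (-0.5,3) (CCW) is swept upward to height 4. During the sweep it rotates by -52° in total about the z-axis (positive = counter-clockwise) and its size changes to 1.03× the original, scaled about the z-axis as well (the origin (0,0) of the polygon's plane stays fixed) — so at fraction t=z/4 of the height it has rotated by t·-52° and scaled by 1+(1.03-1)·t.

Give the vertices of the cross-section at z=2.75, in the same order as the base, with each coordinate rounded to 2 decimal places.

Cross-section at z=2.75: (-1.11,4.57) (-2.80,-3.02) (-2.27,-4.03) (0.63,-6.11) (2.95,-4.64) (2.32,1.47) (1.37,2.78)

t = z/height = 2.75/4 = 0.6875
s = 1 + (scale-1)·z/height = 1 + (1.03-1)·2.75/4 = 1.020625
θ = twist·z/height = -52°·2.75/4 = -35.7500° = -0.623955 rad
cos θ = 0.811574, sin θ = -0.584250 (intermediates below are computed at full precision and shown rounded to 5 d.p.)
v1: (-3.5,3) → rotate → (-1.08776,4.47960) → ×s → (-1.11019,4.57199) → (-1.11,4.57)
v2: (-0.5,-4) → rotate → (-2.74279,-2.95417) → ×s → (-2.79936,-3.01510) → (-2.80,-3.02)
v3: (0.5,-4.5) → rotate → (-2.22334,-3.94421) → ×s → (-2.26919,-4.02556) → (-2.27,-4.03)
v4: (4,-4.5) → rotate → (0.61717,-5.98908) → ×s → (0.62990,-6.11261) → (0.63,-6.11)
v5: (5,-2) → rotate → (2.88937,-4.54440) → ×s → (2.94896,-4.63812) → (2.95,-4.64)
v6: (1,2.5) → rotate → (2.27220,1.44469) → ×s → (2.31906,1.47448) → (2.32,1.47)
v7: (-0.5,3) → rotate → (1.34696,2.72685) → ×s → (1.37474,2.78309) → (1.37,2.78)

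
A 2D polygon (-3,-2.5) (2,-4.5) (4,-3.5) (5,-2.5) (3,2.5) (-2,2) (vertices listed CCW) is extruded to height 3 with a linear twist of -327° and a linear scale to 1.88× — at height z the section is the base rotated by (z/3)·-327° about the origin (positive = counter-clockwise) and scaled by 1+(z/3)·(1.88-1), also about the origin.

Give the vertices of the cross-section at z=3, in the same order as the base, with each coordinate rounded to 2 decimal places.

t = z/height = 3/3 = 1
s = 1 + (scale-1)·z/height = 1 + (1.88-1)·3/3 = 1.880000
θ = twist·z/height = -327°·3/3 = -327.0000° = -5.707227 rad
cos θ = 0.838671, sin θ = 0.544639 (intermediates below are computed at full precision and shown rounded to 5 d.p.)
v1: (-3,-2.5) → rotate → (-1.15441,-3.73059) → ×s → (-2.17030,-7.01352) → (-2.17,-7.01)
v2: (2,-4.5) → rotate → (4.12822,-2.68474) → ×s → (7.76105,-5.04731) → (7.76,-5.05)
v3: (4,-3.5) → rotate → (5.26092,-0.75679) → ×s → (9.89053,-1.42277) → (9.89,-1.42)
v4: (5,-2.5) → rotate → (5.55495,0.62652) → ×s → (10.44331,1.17786) → (10.44,1.18)
v5: (3,2.5) → rotate → (1.15441,3.73059) → ×s → (2.17030,7.01352) → (2.17,7.01)
v6: (-2,2) → rotate → (-2.76662,0.58806) → ×s → (-5.20124,1.10556) → (-5.20,1.11)

Cross-section at z=3: (-2.17,-7.01) (7.76,-5.05) (9.89,-1.42) (10.44,1.18) (2.17,7.01) (-5.20,1.11)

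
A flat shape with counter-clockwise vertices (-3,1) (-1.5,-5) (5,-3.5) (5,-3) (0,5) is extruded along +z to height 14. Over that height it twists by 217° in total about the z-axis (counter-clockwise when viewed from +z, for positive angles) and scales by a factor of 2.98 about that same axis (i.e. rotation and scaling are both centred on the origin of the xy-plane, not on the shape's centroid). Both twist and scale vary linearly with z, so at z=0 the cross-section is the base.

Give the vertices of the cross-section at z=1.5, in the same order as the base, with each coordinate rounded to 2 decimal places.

Cross-section at z=1.5: (-3.82,-0.32) (0.72,-6.29) (7.24,-1.51) (7.00,-0.95) (-2.39,5.57)

t = z/height = 1.5/14 = 0.107143
s = 1 + (scale-1)·z/height = 1 + (2.98-1)·1.5/14 = 1.212143
θ = twist·z/height = 217°·1.5/14 = 23.2500° = 0.405789 rad
cos θ = 0.918791, sin θ = 0.394744 (intermediates below are computed at full precision and shown rounded to 5 d.p.)
v1: (-3,1) → rotate → (-3.15112,-0.26544) → ×s → (-3.81960,-0.32175) → (-3.82,-0.32)
v2: (-1.5,-5) → rotate → (0.59553,-5.18607) → ×s → (0.72187,-6.28626) → (0.72,-6.29)
v3: (5,-3.5) → rotate → (5.97556,-1.24205) → ×s → (7.24323,-1.50554) → (7.24,-1.51)
v4: (5,-3) → rotate → (5.77819,-0.78265) → ×s → (7.00399,-0.94869) → (7.00,-0.95)
v5: (0,5) → rotate → (-1.97372,4.59396) → ×s → (-2.39243,5.56853) → (-2.39,5.57)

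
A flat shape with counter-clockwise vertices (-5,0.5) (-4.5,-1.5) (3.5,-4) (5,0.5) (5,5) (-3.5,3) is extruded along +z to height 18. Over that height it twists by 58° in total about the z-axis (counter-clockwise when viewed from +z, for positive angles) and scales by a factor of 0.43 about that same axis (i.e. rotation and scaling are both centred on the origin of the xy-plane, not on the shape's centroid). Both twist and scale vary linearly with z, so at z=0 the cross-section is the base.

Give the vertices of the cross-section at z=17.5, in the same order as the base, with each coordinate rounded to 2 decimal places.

t = z/height = 17.5/18 = 0.972222
s = 1 + (scale-1)·z/height = 1 + (0.43-1)·17.5/18 = 0.445833
θ = twist·z/height = 58°·17.5/18 = 56.3889° = 0.984172 rad
cos θ = 0.553553, sin θ = 0.832814 (intermediates below are computed at full precision and shown rounded to 5 d.p.)
v1: (-5,0.5) → rotate → (-3.18417,-3.88729) → ×s → (-1.41961,-1.73308) → (-1.42,-1.73)
v2: (-4.5,-1.5) → rotate → (-1.24177,-4.57799) → ×s → (-0.55362,-2.04102) → (-0.55,-2.04)
v3: (3.5,-4) → rotate → (5.26869,0.70064) → ×s → (2.34896,0.31237) → (2.35,0.31)
v4: (5,0.5) → rotate → (2.35136,4.44085) → ×s → (1.04831,1.97988) → (1.05,1.98)
v5: (5,5) → rotate → (-1.39630,6.93183) → ×s → (-0.62252,3.09044) → (-0.62,3.09)
v6: (-3.5,3) → rotate → (-4.43588,-1.25419) → ×s → (-1.97766,-0.55916) → (-1.98,-0.56)

Cross-section at z=17.5: (-1.42,-1.73) (-0.55,-2.04) (2.35,0.31) (1.05,1.98) (-0.62,3.09) (-1.98,-0.56)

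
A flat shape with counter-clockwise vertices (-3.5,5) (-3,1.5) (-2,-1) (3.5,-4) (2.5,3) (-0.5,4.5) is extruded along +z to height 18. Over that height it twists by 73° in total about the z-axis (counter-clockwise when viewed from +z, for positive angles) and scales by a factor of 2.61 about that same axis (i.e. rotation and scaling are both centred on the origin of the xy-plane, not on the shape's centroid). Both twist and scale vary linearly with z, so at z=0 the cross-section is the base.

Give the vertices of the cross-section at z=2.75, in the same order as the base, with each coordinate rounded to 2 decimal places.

Cross-section at z=2.75: (-5.48,5.27) (-4.03,1.11) (-2.20,-1.70) (5.24,-4.05) (2.33,4.27) (-1.70,5.38)

t = z/height = 2.75/18 = 0.152778
s = 1 + (scale-1)·z/height = 1 + (2.61-1)·2.75/18 = 1.245972
θ = twist·z/height = 73°·2.75/18 = 11.1528° = 0.194653 rad
cos θ = 0.981115, sin θ = 0.193426 (intermediates below are computed at full precision and shown rounded to 5 d.p.)
v1: (-3.5,5) → rotate → (-4.40103,4.22858) → ×s → (-5.48356,5.26870) → (-5.48,5.27)
v2: (-3,1.5) → rotate → (-3.23348,0.89139) → ×s → (-4.02883,1.11065) → (-4.03,1.11)
v3: (-2,-1) → rotate → (-1.76880,-1.36797) → ×s → (-2.20388,-1.70445) → (-2.20,-1.70)
v4: (3.5,-4) → rotate → (4.20761,-3.24747) → ×s → (5.24256,-4.04626) → (5.24,-4.05)
v5: (2.5,3) → rotate → (1.87251,3.42691) → ×s → (2.33310,4.26983) → (2.33,4.27)
v6: (-0.5,4.5) → rotate → (-1.36097,4.31830) → ×s → (-1.69574,5.38049) → (-1.70,5.38)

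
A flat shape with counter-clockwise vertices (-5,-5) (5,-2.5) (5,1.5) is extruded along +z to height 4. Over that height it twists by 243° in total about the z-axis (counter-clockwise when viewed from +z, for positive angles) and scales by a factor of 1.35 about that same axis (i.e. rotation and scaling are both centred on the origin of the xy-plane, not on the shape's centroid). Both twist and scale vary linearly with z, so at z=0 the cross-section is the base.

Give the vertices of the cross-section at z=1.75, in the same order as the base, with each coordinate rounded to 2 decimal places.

Cross-section at z=1.75: (7.15,-3.91) (1.15,6.34) (-3.28,5.05)

t = z/height = 1.75/4 = 0.4375
s = 1 + (scale-1)·z/height = 1 + (1.35-1)·1.75/4 = 1.153125
θ = twist·z/height = 243°·1.75/4 = 106.3125° = 1.855503 rad
cos θ = -0.280876, sin θ = 0.959744 (intermediates below are computed at full precision and shown rounded to 5 d.p.)
v1: (-5,-5) → rotate → (6.20310,-3.39434) → ×s → (7.15295,-3.91410) → (7.15,-3.91)
v2: (5,-2.5) → rotate → (0.99498,5.50091) → ×s → (1.14734,6.34324) → (1.15,6.34)
v3: (5,1.5) → rotate → (-2.84400,4.37741) → ×s → (-3.27948,5.04770) → (-3.28,5.05)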